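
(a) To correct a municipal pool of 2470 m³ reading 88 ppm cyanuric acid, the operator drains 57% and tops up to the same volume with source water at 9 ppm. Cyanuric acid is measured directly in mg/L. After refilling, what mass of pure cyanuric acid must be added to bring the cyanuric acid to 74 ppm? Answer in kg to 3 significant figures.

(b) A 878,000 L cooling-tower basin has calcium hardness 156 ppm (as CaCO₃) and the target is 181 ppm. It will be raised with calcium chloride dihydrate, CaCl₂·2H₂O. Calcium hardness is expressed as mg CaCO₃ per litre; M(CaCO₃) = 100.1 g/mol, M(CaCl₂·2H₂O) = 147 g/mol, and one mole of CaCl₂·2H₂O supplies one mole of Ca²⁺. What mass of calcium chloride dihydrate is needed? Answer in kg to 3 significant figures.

(a) Volume: 2470 m³ = 2,470,000 L.
(a) After draining 57% and refilling: 88 × 0.43 + 9 × 0.57 = 42.97 ppm.
(a) Deficit to target: 74 − 42.97 = 31.03 mg/L.
(a) Mass: 31.03 mg/L × 2,470,000 L = 76,640 g cyanuric acid.

(b) Hardness to add: (181 − 156) = 25 mg/L as CaCO₃ × 878,000 L = 21,950 g as CaCO₃.
(b) Moles of Ca²⁺ (1 mol Ca²⁺ ≡ 1 mol CaCO₃): 21,950 / 100.1 g/mol = 219.3 mol.
(b) Mass of CaCl₂·2H₂O: 219.3 × 147 = 32,230 g.

(a) 76.6 kg; (b) 32.2 kg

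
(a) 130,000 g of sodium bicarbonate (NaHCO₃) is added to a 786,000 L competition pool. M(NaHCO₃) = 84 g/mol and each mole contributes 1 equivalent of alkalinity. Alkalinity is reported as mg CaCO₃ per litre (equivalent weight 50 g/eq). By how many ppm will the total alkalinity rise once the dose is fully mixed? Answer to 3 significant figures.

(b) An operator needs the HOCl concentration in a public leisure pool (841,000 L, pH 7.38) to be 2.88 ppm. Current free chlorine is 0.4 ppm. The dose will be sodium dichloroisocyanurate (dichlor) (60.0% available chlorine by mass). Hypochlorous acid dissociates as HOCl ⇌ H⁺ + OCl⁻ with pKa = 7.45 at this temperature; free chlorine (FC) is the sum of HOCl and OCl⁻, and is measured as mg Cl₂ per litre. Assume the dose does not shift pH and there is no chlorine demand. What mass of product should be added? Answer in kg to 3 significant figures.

(a) 98.4 ppm; (b) 6.91 kg

(a) Moles of NaHCO₃: 130,000 g ÷ 84 g/mol = 1548 mol → 1548 eq of alkalinity.
(a) As CaCO₃: 1548 eq × 50 g/eq = 77,380 g.
(a) Rise: 77,380 g / 786,000 L × 1000 = 98.45 mg/L.

(b) [OCl⁻]/[HOCl] = 10^(pH − pKa) = 10^(7.38 − 7.45) = 0.8511; fraction as HOCl = 1/(1 + 0.8511) = 0.5402.
(b) Free chlorine required for 2.88 ppm HOCl: 2.88 / 0.5402 = 5.331 ppm.
(b) FC to add: 5.331 − 0.4 = 4.931 mg/L as Cl₂.
(b) Cl₂ equivalent: 4.931 mg/L × 841,000 L = 4147 g.
(b) Product at 60.0% available Cl: 4147 / 0.6 = 6912 g.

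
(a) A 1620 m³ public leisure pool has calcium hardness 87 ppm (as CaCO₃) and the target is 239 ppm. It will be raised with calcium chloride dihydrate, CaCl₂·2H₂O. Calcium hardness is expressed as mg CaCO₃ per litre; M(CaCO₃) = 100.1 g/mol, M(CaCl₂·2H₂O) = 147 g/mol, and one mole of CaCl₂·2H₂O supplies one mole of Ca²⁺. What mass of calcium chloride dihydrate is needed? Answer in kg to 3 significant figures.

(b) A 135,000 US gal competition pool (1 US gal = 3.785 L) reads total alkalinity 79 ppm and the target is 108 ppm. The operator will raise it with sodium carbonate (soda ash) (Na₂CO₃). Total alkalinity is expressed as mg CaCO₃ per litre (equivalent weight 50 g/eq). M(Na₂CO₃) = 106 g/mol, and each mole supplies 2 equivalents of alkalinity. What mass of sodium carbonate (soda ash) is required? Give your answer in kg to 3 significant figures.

(a) 362 kg; (b) 15.7 kg

(a) Volume: 1620 m³ = 1,620,000 L.
(a) Hardness to add: (239 − 87) = 152 mg/L as CaCO₃ × 1,620,000 L = 246,200 g as CaCO₃.
(a) Moles of Ca²⁺ (1 mol Ca²⁺ ≡ 1 mol CaCO₃): 246,200 / 100.1 g/mol = 2460 mol.
(a) Mass of CaCl₂·2H₂O: 2460 × 147 = 361,600 g.

(b) Volume: 135,000 US gal × 3.785 L/gal = 510,975 L.
(b) Alkalinity to add: (108 − 79) = 29 mg/L as CaCO₃ × 510,975 L = 14,820 g as CaCO₃.
(b) Equivalents: 14,820 g ÷ 50 g/eq = 296.4 eq.
(b) Each mole of Na₂CO₃ supplies 2 eq, so 296.4 / 2 = 148.2 mol.
(b) Mass: 148.2 mol × 106 g/mol = 15,710 g.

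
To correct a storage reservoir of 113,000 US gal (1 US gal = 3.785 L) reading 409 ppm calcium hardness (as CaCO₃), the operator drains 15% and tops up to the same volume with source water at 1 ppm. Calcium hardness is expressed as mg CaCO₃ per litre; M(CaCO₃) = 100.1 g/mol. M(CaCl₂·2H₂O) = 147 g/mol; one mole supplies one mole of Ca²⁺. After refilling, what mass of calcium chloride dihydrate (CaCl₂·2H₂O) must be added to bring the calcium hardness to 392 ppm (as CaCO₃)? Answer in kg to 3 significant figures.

27.8 kg

Volume: 113,000 US gal × 3.785 L/gal = 427,705 L.
After draining 15% and refilling: 409 × 0.85 + 1 × 0.15 = 347.8 ppm.
Deficit to target: 392 − 347.8 = 44.2 mg/L.
As CaCO₃: 44.2 mg/L × 427,705 L = 18,900 g; ÷ 100.1 = 188.9 mol Ca²⁺.
Mass: 188.9 × 147 = 27,760 g.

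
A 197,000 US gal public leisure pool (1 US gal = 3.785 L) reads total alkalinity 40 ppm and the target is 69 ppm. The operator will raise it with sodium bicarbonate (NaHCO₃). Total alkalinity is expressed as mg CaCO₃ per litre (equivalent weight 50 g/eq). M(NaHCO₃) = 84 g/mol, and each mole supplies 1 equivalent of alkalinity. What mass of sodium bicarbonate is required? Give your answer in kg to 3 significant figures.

36.3 kg

Volume: 197,000 US gal × 3.785 L/gal = 745,645 L.
Alkalinity to add: (69 − 40) = 29 mg/L as CaCO₃ × 745,645 L = 21,620 g as CaCO₃.
Equivalents: 21,620 g ÷ 50 g/eq = 432.5 eq.
NaHCO₃ supplies 1 eq per mole → 432.5 mol.
Mass: 432.5 mol × 84 g/mol = 36,330 g.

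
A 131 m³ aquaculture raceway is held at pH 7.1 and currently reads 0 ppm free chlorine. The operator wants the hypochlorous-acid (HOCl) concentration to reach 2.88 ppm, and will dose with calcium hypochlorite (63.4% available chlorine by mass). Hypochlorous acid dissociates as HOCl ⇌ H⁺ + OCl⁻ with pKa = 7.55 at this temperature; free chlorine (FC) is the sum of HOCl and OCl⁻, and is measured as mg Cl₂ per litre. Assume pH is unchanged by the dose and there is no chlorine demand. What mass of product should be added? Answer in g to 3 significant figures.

Volume: 131 m³ = 131,000 L.
[OCl⁻]/[HOCl] = 10^(pH − pKa) = 10^(7.1 − 7.55) = 0.3548; fraction as HOCl = 1/(1 + 0.3548) = 0.7381.
Free chlorine required for 2.88 ppm HOCl: 2.88 / 0.7381 = 3.902 ppm.
FC to add: 3.902 − 0 = 3.902 mg/L as Cl₂.
Cl₂ equivalent: 3.902 mg/L × 131,000 L = 511.1 g.
Product at 63.4% available Cl: 511.1 / 0.634 = 806.2 g.

806 g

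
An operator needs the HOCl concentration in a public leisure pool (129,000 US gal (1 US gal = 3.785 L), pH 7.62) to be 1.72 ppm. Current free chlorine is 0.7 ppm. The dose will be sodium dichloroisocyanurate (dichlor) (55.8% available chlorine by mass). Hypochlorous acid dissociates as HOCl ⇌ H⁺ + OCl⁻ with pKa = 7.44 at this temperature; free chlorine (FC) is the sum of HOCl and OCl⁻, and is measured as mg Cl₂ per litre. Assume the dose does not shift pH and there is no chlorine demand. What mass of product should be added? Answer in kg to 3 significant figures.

Volume: 129,000 US gal × 3.785 L/gal = 488,265 L.
[OCl⁻]/[HOCl] = 10^(pH − pKa) = 10^(7.62 − 7.44) = 1.514; fraction as HOCl = 1/(1 + 1.514) = 0.3978.
Free chlorine required for 1.72 ppm HOCl: 1.72 / 0.3978 = 4.323 ppm.
FC to add: 4.323 − 0.7 = 3.623 mg/L as Cl₂.
Cl₂ equivalent: 3.623 mg/L × 488,265 L = 1769 g.
Product at 55.8% available Cl: 1769 / 0.558 = 3171 g.

3.17 kg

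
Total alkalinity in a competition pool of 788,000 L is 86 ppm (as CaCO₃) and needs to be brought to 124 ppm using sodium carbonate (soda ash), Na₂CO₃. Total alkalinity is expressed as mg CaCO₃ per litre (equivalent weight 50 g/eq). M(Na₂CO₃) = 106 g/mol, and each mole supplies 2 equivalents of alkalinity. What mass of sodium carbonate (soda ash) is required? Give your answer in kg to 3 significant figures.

31.7 kg

Alkalinity to add: (124 − 86) = 38 mg/L as CaCO₃ × 788,000 L = 29,940 g as CaCO₃.
Equivalents: 29,940 g ÷ 50 g/eq = 598.9 eq.
Each mole of Na₂CO₃ supplies 2 eq, so 598.9 / 2 = 299.4 mol.
Mass: 299.4 mol × 106 g/mol = 31,740 g.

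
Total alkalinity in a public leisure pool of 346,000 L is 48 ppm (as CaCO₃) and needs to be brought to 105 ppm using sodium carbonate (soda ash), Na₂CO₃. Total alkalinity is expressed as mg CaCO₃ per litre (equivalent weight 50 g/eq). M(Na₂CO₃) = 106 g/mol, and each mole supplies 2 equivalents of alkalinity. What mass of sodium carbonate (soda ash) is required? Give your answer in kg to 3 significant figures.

Alkalinity to add: (105 − 48) = 57 mg/L as CaCO₃ × 346,000 L = 19,720 g as CaCO₃.
Equivalents: 19,720 g ÷ 50 g/eq = 394.4 eq.
Each mole of Na₂CO₃ supplies 2 eq, so 394.4 / 2 = 197.2 mol.
Mass: 197.2 mol × 106 g/mol = 20,910 g.

20.9 kg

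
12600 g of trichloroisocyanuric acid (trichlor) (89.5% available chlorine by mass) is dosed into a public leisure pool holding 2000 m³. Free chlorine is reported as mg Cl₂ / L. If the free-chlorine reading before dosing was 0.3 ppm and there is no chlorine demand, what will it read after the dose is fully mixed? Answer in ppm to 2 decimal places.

5.94 ppm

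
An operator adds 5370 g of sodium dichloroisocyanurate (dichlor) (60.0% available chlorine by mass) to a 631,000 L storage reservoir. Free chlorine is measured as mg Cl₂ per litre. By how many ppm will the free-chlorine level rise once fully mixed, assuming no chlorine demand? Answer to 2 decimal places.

5.11 ppm

Available chlorine delivered: 5370 g × 0.6 = 3222 g as Cl₂.
Concentration rise: 3222 g / 631,000 L = 5.106 mg/L = 5.11 ppm.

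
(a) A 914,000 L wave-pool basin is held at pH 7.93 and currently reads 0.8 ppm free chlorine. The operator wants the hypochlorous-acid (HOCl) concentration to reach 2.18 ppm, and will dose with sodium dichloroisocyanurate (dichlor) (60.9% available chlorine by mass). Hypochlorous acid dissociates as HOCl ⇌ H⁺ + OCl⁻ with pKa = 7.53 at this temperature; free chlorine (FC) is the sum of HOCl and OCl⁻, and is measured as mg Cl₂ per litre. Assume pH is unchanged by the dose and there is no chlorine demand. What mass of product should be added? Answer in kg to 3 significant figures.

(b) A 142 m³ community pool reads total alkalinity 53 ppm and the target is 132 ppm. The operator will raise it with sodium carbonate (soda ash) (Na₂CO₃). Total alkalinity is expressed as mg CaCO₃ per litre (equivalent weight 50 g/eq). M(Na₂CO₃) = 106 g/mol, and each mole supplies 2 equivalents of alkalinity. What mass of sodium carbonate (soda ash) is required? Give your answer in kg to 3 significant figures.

(a) 10.3 kg; (b) 11.9 kg

(a) [OCl⁻]/[HOCl] = 10^(pH − pKa) = 10^(7.93 − 7.53) = 2.512; fraction as HOCl = 1/(1 + 2.512) = 0.2847.
(a) Free chlorine required for 2.18 ppm HOCl: 2.18 / 0.2847 = 7.656 ppm.
(a) FC to add: 7.656 − 0.8 = 6.856 mg/L as Cl₂.
(a) Cl₂ equivalent: 6.856 mg/L × 914,000 L = 6266 g.
(a) Product at 60.9% available Cl: 6266 / 0.609 = 10,290 g.

(b) Volume: 142 m³ = 142,000 L.
(b) Alkalinity to add: (132 − 53) = 79 mg/L as CaCO₃ × 142,000 L = 11,220 g as CaCO₃.
(b) Equivalents: 11,220 g ÷ 50 g/eq = 224.4 eq.
(b) Each mole of Na₂CO₃ supplies 2 eq, so 224.4 / 2 = 112.2 mol.
(b) Mass: 112.2 mol × 106 g/mol = 11,890 g.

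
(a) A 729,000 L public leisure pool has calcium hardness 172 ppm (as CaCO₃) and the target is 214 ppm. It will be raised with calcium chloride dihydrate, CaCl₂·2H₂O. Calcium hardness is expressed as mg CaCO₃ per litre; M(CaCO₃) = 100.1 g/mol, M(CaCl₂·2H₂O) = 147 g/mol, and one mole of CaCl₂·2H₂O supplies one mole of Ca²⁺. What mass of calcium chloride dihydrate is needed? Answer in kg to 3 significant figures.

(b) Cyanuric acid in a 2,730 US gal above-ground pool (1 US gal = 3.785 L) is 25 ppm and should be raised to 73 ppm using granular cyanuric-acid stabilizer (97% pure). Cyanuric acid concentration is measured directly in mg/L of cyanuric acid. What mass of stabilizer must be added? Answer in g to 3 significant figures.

(a) Hardness to add: (214 − 172) = 42 mg/L as CaCO₃ × 729,000 L = 30,620 g as CaCO₃.
(a) Moles of Ca²⁺ (1 mol Ca²⁺ ≡ 1 mol CaCO₃): 30,620 / 100.1 g/mol = 305.9 mol.
(a) Mass of CaCl₂·2H₂O: 305.9 × 147 = 44,960 g.

(b) Volume: 2,730 US gal × 3.785 L/gal = 10,333 L.
(b) CYA to add: (73 − 25) = 48 mg/L × 10,333 L = 496 g cyanuric acid.
(b) At 97% purity: 496 / 0.97 = 511.3 g product.

(a) 45.0 kg; (b) 511 g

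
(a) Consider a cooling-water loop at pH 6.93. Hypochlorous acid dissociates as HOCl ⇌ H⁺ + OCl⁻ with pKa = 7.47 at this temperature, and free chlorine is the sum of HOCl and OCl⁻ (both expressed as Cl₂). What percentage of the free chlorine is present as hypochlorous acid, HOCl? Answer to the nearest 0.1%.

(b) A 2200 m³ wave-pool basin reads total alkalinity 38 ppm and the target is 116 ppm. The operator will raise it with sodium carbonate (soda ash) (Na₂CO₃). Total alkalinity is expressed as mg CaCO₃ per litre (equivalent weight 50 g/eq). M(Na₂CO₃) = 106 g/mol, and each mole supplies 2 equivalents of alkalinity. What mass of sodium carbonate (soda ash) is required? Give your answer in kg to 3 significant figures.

(a) 77.6%; (b) 182 kg

(a) [OCl⁻]/[HOCl] = 10^(pH − pKa) = 10^(6.93 − 7.47) = 10^-0.54 = 0.2884.
(a) Fraction as HOCl = 1 / (1 + 0.2884) = 0.7762.

(b) Volume: 2200 m³ = 2,200,000 L.
(b) Alkalinity to add: (116 − 38) = 78 mg/L as CaCO₃ × 2,200,000 L = 171,600 g as CaCO₃.
(b) Equivalents: 171,600 g ÷ 50 g/eq = 3432 eq.
(b) Each mole of Na₂CO₃ supplies 2 eq, so 3432 / 2 = 1716 mol.
(b) Mass: 1716 mol × 106 g/mol = 181,900 g.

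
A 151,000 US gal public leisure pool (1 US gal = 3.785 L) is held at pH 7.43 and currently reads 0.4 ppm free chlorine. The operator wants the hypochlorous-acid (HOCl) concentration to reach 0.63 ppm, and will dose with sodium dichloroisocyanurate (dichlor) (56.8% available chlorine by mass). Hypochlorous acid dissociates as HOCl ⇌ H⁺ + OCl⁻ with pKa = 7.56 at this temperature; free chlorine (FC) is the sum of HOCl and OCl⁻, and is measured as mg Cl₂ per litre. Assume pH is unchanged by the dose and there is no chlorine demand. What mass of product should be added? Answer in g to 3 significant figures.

Volume: 151,000 US gal × 3.785 L/gal = 571,535 L.
[OCl⁻]/[HOCl] = 10^(pH − pKa) = 10^(7.43 − 7.56) = 0.7413; fraction as HOCl = 1/(1 + 0.7413) = 0.5743.
Free chlorine required for 0.63 ppm HOCl: 0.63 / 0.5743 = 1.097 ppm.
FC to add: 1.097 − 0.4 = 0.697 mg/L as Cl₂.
Cl₂ equivalent: 0.697 mg/L × 571,535 L = 398.4 g.
Product at 56.8% available Cl: 398.4 / 0.568 = 701.4 g.

701 g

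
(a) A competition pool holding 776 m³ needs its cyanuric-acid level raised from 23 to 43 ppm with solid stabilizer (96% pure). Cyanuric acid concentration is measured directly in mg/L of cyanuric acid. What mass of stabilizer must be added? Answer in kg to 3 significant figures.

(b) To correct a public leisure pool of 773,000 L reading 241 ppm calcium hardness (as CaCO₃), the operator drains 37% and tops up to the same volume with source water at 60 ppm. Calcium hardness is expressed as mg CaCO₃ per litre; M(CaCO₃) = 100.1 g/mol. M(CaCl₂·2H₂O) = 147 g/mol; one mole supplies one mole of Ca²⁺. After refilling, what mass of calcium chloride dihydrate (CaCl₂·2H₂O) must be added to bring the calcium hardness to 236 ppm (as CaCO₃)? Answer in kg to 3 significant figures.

(a) 16.2 kg; (b) 70.3 kg

(a) Volume: 776 m³ = 776,000 L.
(a) CYA to add: (43 − 23) = 20 mg/L × 776,000 L = 15,520 g cyanuric acid.
(a) At 96% purity: 15,520 / 0.96 = 16,170 g product.

(b) After draining 37% and refilling: 241 × 0.63 + 60 × 0.37 = 174.03 ppm.
(b) Deficit to target: 236 − 174.03 = 61.97 mg/L.
(b) As CaCO₃: 61.97 mg/L × 773,000 L = 47,900 g; ÷ 100.1 = 478.5 mol Ca²⁺.
(b) Mass: 478.5 × 147 = 70,350 g.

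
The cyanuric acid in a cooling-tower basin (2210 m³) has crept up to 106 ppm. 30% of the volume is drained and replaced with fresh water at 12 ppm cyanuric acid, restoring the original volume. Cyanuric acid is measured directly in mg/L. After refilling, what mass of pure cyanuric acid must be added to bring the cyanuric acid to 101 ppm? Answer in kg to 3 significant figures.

51.3 kg

Volume: 2210 m³ = 2,210,000 L.
After draining 30% and refilling: 106 × 0.70 + 12 × 0.30 = 77.8 ppm.
Deficit to target: 101 − 77.8 = 23.2 mg/L.
Mass: 23.2 mg/L × 2,210,000 L = 51,270 g cyanuric acid.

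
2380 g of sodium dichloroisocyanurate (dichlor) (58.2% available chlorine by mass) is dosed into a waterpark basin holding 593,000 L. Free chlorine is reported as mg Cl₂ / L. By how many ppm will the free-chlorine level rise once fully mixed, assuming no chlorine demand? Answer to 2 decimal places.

Available chlorine delivered: 2380 g × 0.582 = 1385 g as Cl₂.
Concentration rise: 1385 g / 593,000 L = 2.336 mg/L = 2.34 ppm.

2.34 ppm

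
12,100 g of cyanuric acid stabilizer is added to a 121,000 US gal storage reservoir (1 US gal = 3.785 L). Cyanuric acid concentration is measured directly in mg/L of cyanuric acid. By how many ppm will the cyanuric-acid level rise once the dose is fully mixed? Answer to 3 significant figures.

26.4 ppm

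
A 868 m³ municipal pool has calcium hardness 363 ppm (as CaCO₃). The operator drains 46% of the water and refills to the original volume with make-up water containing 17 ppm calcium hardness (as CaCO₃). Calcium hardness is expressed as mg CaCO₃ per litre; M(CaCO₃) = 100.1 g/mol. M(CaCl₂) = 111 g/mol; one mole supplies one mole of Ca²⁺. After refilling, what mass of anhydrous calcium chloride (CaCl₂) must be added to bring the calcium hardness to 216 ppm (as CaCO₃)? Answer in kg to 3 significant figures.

11.7 kg

Volume: 868 m³ = 868,000 L.
After draining 46% and refilling: 363 × 0.54 + 17 × 0.46 = 203.84 ppm.
Deficit to target: 216 − 203.84 = 12.16 mg/L.
As CaCO₃: 12.16 mg/L × 868,000 L = 10,550 g; ÷ 100.1 = 105.4 mol Ca²⁺.
Mass: 105.4 × 111 = 11,700 g.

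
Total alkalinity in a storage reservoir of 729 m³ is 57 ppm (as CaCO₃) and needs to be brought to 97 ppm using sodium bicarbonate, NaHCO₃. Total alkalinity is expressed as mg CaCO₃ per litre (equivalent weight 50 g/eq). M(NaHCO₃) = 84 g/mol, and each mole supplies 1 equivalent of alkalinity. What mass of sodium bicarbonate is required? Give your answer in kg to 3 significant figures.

49.0 kg

Volume: 729 m³ = 729,000 L.
Alkalinity to add: (97 − 57) = 40 mg/L as CaCO₃ × 729,000 L = 29,160 g as CaCO₃.
Equivalents: 29,160 g ÷ 50 g/eq = 583.2 eq.
NaHCO₃ supplies 1 eq per mole → 583.2 mol.
Mass: 583.2 mol × 84 g/mol = 48,990 g.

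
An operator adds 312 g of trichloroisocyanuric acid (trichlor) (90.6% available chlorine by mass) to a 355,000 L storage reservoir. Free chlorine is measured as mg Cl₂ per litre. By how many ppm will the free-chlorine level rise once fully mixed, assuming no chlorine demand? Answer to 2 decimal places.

0.80 ppm

Available chlorine delivered: 312 g × 0.906 = 282.7 g as Cl₂.
Concentration rise: 282.7 g / 355,000 L = 0.7963 mg/L = 0.80 ppm.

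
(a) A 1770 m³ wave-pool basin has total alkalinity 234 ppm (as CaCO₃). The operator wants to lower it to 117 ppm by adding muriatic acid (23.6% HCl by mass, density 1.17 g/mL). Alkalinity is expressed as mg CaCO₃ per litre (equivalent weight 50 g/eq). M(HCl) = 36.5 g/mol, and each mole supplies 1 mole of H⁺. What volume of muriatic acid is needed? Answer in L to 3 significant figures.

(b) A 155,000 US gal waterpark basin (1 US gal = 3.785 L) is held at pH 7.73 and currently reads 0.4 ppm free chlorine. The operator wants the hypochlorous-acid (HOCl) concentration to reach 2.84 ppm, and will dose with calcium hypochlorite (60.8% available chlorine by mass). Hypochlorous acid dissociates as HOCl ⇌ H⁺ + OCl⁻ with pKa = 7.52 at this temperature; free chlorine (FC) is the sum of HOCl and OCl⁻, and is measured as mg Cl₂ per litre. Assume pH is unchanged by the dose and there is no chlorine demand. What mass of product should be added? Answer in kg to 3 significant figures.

(a) 548 L; (b) 6.80 kg

(a) Volume: 1770 m³ = 1,770,000 L.
(a) Alkalinity to neutralize: (234 − 117) = 117 mg/L as CaCO₃ × 1,770,000 L = 207,100 g as CaCO₃.
(a) Equivalents of H⁺ required: 207,100 ÷ 50 g/eq = 4142 eq = 4142 mol HCl.
(a) Mass of HCl: 4142 × 36.5 = 151,200 g.
(a) Mass of 23.6% solution: 151,200 / 0.236 = 640,600 g.
(a) Volume: 640,600 g ÷ 1.17 g/mL = 547,500 mL.

(b) Volume: 155,000 US gal × 3.785 L/gal = 586,675 L.
(b) [OCl⁻]/[HOCl] = 10^(pH − pKa) = 10^(7.73 − 7.52) = 1.622; fraction as HOCl = 1/(1 + 1.622) = 0.3814.
(b) Free chlorine required for 2.84 ppm HOCl: 2.84 / 0.3814 = 7.446 ppm.
(b) FC to add: 7.446 − 0.4 = 7.046 mg/L as Cl₂.
(b) Cl₂ equivalent: 7.046 mg/L × 586,675 L = 4134 g.
(b) Product at 60.8% available Cl: 4134 / 0.608 = 6799 g.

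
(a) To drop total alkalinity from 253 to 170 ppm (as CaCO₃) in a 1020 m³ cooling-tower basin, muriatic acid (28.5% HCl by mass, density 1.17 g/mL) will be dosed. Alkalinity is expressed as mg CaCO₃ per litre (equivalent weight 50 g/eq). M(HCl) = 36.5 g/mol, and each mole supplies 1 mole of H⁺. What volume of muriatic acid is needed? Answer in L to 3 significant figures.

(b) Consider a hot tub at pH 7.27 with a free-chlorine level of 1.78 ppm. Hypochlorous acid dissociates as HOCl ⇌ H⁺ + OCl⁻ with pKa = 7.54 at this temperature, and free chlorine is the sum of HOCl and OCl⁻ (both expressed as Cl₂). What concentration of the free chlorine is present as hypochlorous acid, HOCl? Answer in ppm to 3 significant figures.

(a) 185 L; (b) 1.16 ppm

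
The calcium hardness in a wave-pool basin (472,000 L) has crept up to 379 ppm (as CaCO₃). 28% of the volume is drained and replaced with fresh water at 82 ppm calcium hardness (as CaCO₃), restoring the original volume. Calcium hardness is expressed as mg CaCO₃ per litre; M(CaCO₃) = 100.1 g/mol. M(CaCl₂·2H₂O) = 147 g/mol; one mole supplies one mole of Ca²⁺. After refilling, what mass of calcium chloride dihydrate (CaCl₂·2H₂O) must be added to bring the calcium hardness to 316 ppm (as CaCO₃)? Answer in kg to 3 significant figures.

After draining 28% and refilling: 379 × 0.72 + 82 × 0.28 = 295.84 ppm.
Deficit to target: 316 − 295.84 = 20.16 mg/L.
As CaCO₃: 20.16 mg/L × 472,000 L = 9516 g; ÷ 100.1 = 95.06 mol Ca²⁺.
Mass: 95.06 × 147 = 13,970 g.

14.0 kg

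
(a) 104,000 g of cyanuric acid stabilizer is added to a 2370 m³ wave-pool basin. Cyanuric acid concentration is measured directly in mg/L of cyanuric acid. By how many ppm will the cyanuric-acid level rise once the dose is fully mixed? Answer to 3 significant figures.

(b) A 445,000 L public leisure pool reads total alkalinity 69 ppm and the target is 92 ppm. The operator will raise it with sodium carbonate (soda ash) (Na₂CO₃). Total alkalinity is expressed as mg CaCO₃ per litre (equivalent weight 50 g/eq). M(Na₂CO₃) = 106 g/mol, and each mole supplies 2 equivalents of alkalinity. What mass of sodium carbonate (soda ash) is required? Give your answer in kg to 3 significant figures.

(a) 43.9 ppm; (b) 10.8 kg

(a) Volume: 2370 m³ = 2,370,000 L.
(a) Rise: 104,000 g / 2,370,000 L × 1000 = 43.88 mg/L.

(b) Alkalinity to add: (92 − 69) = 23 mg/L as CaCO₃ × 445,000 L = 10,240 g as CaCO₃.
(b) Equivalents: 10,240 g ÷ 50 g/eq = 204.7 eq.
(b) Each mole of Na₂CO₃ supplies 2 eq, so 204.7 / 2 = 102.3 mol.
(b) Mass: 102.3 mol × 106 g/mol = 10,850 g.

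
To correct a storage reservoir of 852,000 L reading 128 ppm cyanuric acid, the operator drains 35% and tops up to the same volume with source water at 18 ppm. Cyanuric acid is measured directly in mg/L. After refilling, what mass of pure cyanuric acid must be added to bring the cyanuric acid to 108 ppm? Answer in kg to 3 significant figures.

After draining 35% and refilling: 128 × 0.65 + 18 × 0.35 = 89.5 ppm.
Deficit to target: 108 − 89.5 = 18.5 mg/L.
Mass: 18.5 mg/L × 852,000 L = 15,760 g cyanuric acid.

15.8 kg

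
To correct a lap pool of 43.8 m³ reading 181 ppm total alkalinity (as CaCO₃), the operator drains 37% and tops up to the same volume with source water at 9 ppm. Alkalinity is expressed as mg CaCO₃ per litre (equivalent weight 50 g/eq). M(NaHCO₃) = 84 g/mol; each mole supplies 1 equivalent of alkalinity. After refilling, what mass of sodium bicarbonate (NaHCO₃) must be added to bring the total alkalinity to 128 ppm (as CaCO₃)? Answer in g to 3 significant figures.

783 g

Volume: 43.8 m³ = 43,800 L.
After draining 37% and refilling: 181 × 0.63 + 9 × 0.37 = 117.36 ppm.
Deficit to target: 128 − 117.36 = 10.64 mg/L.
As CaCO₃: 10.64 mg/L × 43,800 L = 466 g; ÷ 50 g/eq ÷ 1 = 9.321 mol NaHCO₃.
Mass: 9.321 × 84 = 782.9 g.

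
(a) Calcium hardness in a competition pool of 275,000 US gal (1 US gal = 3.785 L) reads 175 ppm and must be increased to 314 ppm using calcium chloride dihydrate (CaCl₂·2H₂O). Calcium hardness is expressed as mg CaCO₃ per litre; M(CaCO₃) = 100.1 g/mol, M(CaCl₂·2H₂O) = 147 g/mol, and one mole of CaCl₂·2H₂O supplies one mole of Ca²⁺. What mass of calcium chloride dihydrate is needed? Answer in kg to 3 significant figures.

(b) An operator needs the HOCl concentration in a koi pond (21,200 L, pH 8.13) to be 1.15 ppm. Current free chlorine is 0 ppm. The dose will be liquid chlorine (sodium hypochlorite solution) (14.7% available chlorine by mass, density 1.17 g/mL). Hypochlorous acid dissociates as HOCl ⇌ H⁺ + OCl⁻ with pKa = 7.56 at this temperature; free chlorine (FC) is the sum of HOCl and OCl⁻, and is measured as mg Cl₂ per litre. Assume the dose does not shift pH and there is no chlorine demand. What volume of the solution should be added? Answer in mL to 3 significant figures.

(a) Volume: 275,000 US gal × 3.785 L/gal = 1,040,875 L.
(a) Hardness to add: (314 − 175) = 139 mg/L as CaCO₃ × 1,040,875 L = 144,700 g as CaCO₃.
(a) Moles of Ca²⁺ (1 mol Ca²⁺ ≡ 1 mol CaCO₃): 144,700 / 100.1 g/mol = 1445 mol.
(a) Mass of CaCl₂·2H₂O: 1445 × 147 = 212,500 g.

(b) [OCl⁻]/[HOCl] = 10^(pH − pKa) = 10^(8.13 − 7.56) = 3.715; fraction as HOCl = 1/(1 + 3.715) = 0.2121.
(b) Free chlorine required for 1.15 ppm HOCl: 1.15 / 0.2121 = 5.423 ppm.
(b) FC to add: 5.423 − 0 = 5.423 mg/L as Cl₂.
(b) Cl₂ equivalent: 5.423 mg/L × 21,200 L = 115 g.
(b) Product at 14.7% available Cl: 115 / 0.147 = 782 g.
(b) Volume: 782 g ÷ 1.17 g/mL = 668.4 mL.

(a) 212 kg; (b) 668 mL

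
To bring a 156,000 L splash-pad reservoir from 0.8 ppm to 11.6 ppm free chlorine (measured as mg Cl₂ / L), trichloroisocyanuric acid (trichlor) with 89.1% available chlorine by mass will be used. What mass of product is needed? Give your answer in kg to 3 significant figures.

Chlorine deficit: 11.6 − 0.8 = 10.8 ppm = 10.8 mg/L as Cl₂.
Cl₂ equivalent needed: 10.8 mg/L × 156,000 L = 1,685,000 mg = 1685 g.
Product at 89.1% available chlorine: 1685 / 0.891 = 1891 g.

1.89 kg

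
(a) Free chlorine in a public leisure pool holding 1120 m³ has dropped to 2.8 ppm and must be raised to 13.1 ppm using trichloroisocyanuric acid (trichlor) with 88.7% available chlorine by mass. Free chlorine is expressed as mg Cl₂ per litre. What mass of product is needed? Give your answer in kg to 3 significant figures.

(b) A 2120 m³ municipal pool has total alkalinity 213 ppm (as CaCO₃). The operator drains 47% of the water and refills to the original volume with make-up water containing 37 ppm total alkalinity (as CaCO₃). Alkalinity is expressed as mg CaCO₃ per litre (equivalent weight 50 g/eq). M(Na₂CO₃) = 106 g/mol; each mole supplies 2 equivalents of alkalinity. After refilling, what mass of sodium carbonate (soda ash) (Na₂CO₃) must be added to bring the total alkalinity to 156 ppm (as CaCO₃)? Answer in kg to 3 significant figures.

(a) Volume: 1120 m³ = 1,120,000 L.
(a) Chlorine deficit: 13.1 − 2.8 = 10.3 ppm = 10.3 mg/L as Cl₂.
(a) Cl₂ equivalent needed: 10.3 mg/L × 1,120,000 L = 11,540,000 mg = 11,540 g.
(a) Product at 88.7% available chlorine: 11,540 / 0.887 = 13,010 g.

(b) Volume: 2120 m³ = 2,120,000 L.
(b) After draining 47% and refilling: 213 × 0.53 + 37 × 0.47 = 130.28 ppm.
(b) Deficit to target: 156 − 130.28 = 25.72 mg/L.
(b) As CaCO₃: 25.72 mg/L × 2,120,000 L = 54,530 g; ÷ 50 g/eq ÷ 2 = 545.3 mol Na₂CO₃.
(b) Mass: 545.3 × 106 = 57,800 g.

(a) 13.0 kg; (b) 57.8 kg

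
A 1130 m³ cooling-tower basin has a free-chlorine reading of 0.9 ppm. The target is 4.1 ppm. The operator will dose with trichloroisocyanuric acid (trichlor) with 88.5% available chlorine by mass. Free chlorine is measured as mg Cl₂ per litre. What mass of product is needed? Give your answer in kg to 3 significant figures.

4.09 kg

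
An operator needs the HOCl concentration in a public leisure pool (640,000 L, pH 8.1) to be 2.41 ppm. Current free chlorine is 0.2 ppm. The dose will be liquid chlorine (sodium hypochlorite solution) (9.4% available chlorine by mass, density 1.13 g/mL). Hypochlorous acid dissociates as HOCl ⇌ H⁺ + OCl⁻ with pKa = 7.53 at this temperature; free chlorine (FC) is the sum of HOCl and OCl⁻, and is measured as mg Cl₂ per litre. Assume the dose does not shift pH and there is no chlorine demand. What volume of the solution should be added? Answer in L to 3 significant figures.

67.3 L

[OCl⁻]/[HOCl] = 10^(pH − pKa) = 10^(8.1 − 7.53) = 3.715; fraction as HOCl = 1/(1 + 3.715) = 0.2121.
Free chlorine required for 2.41 ppm HOCl: 2.41 / 0.2121 = 11.36 ppm.
FC to add: 11.36 − 0.2 = 11.16 mg/L as Cl₂.
Cl₂ equivalent: 11.16 mg/L × 640,000 L = 7145 g.
Product at 9.4% available Cl: 7145 / 0.094 = 76,010 g.
Volume: 76,010 g ÷ 1.13 g/mL = 67,270 mL.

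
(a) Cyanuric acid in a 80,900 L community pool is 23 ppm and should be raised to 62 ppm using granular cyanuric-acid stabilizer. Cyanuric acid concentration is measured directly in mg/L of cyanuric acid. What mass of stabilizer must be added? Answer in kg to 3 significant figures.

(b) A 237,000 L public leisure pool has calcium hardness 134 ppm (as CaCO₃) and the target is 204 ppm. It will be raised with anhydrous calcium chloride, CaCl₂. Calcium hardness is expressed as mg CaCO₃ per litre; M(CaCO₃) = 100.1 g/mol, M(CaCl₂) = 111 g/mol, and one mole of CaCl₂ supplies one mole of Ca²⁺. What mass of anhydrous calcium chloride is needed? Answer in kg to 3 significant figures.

(a) CYA to add: (62 − 23) = 39 mg/L × 80,900 L = 3155 g cyanuric acid.

(b) Hardness to add: (204 − 134) = 70 mg/L as CaCO₃ × 237,000 L = 16,590 g as CaCO₃.
(b) Moles of Ca²⁺ (1 mol Ca²⁺ ≡ 1 mol CaCO₃): 16,590 / 100.1 g/mol = 165.7 mol.
(b) Mass of CaCl₂: 165.7 × 111 = 18,400 g.

(a) 3.16 kg; (b) 18.4 kg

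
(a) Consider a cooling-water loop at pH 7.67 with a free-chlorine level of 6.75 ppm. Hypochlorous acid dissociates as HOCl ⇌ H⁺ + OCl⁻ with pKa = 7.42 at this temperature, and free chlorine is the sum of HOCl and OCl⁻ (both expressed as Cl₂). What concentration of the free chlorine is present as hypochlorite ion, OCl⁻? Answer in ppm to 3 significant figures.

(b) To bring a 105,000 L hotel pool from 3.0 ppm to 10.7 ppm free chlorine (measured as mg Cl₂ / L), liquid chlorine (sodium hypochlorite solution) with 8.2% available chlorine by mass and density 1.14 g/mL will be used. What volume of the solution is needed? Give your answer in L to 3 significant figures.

(a) [OCl⁻]/[HOCl] = 10^(pH − pKa) = 10^(7.67 − 7.42) = 10^0.25 = 1.778.
(a) Fraction as HOCl = 1 / (1 + 1.778) = 0.3599.
(a) OCl⁻ = (1 − 0.3599) × 6.75 ppm = 4.32 ppm.

(b) Chlorine deficit: 10.7 − 3.0 = 7.7 ppm = 7.7 mg/L as Cl₂.
(b) Cl₂ equivalent needed: 7.7 mg/L × 105,000 L = 808,500 mg = 808.5 g.
(b) Product at 8.2% available chlorine: 808.5 / 0.082 = 9860 g.
(b) Volume at density 1.14 g/mL: 9860 g ÷ 1.14 g/mL = 8649 mL.

(a) 4.32 ppm; (b) 8.65 L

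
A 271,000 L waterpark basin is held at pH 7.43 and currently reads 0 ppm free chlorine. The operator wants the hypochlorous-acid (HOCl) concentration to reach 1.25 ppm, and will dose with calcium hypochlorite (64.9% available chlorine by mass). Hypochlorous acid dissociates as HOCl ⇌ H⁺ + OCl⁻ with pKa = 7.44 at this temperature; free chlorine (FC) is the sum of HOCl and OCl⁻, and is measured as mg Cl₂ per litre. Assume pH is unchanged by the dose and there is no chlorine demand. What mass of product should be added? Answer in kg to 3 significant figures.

1.03 kg

[OCl⁻]/[HOCl] = 10^(pH − pKa) = 10^(7.43 − 7.44) = 0.9772; fraction as HOCl = 1/(1 + 0.9772) = 0.5058.
Free chlorine required for 1.25 ppm HOCl: 1.25 / 0.5058 = 2.472 ppm.
FC to add: 2.472 − 0 = 2.472 mg/L as Cl₂.
Cl₂ equivalent: 2.472 mg/L × 271,000 L = 669.8 g.
Product at 64.9% available Cl: 669.8 / 0.649 = 1032 g.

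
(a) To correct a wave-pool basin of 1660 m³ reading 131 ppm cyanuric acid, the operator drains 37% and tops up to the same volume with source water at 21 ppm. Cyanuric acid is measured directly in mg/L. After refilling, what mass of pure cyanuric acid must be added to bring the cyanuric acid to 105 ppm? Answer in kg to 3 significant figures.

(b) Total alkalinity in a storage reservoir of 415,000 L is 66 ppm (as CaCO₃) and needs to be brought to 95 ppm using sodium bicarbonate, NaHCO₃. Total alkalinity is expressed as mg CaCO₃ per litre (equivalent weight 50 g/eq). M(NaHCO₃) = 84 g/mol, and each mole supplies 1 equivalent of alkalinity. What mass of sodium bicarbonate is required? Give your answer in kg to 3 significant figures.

(a) 24.4 kg; (b) 20.2 kg

(a) Volume: 1660 m³ = 1,660,000 L.
(a) After draining 37% and refilling: 131 × 0.63 + 21 × 0.37 = 90.3 ppm.
(a) Deficit to target: 105 − 90.3 = 14.7 mg/L.
(a) Mass: 14.7 mg/L × 1,660,000 L = 24,400 g cyanuric acid.

(b) Alkalinity to add: (95 − 66) = 29 mg/L as CaCO₃ × 415,000 L = 12,040 g as CaCO₃.
(b) Equivalents: 12,040 g ÷ 50 g/eq = 240.7 eq.
(b) NaHCO₃ supplies 1 eq per mole → 240.7 mol.
(b) Mass: 240.7 mol × 84 g/mol = 20,220 g.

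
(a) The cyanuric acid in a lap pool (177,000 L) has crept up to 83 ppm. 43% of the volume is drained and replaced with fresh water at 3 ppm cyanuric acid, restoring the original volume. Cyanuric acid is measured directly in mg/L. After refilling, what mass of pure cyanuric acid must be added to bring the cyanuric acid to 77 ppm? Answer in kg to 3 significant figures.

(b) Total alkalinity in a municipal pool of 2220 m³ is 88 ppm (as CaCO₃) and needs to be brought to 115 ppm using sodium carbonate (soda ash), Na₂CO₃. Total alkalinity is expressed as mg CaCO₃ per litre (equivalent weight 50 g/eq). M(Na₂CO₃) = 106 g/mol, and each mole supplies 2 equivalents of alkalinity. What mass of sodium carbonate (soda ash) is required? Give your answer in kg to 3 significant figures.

(a) After draining 43% and refilling: 83 × 0.57 + 3 × 0.43 = 48.6 ppm.
(a) Deficit to target: 77 − 48.6 = 28.4 mg/L.
(a) Mass: 28.4 mg/L × 177,000 L = 5027 g cyanuric acid.

(b) Volume: 2220 m³ = 2,220,000 L.
(b) Alkalinity to add: (115 − 88) = 27 mg/L as CaCO₃ × 2,220,000 L = 59,940 g as CaCO₃.
(b) Equivalents: 59,940 g ÷ 50 g/eq = 1199 eq.
(b) Each mole of Na₂CO₃ supplies 2 eq, so 1199 / 2 = 599.4 mol.
(b) Mass: 599.4 mol × 106 g/mol = 63,540 g.

(a) 5.03 kg; (b) 63.5 kg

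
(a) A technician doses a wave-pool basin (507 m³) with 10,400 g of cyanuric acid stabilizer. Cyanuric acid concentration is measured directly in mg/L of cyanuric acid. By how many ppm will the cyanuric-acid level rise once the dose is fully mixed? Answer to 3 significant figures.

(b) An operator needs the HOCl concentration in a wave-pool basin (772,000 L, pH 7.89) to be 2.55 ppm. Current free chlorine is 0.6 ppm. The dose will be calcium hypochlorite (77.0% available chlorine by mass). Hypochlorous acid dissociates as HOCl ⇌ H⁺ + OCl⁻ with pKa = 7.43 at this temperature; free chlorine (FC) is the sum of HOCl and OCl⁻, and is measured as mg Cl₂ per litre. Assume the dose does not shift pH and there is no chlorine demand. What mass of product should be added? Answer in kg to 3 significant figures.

(a) Volume: 507 m³ = 507,000 L.
(a) Rise: 10,400 g / 507,000 L × 1000 = 20.51 mg/L.

(b) [OCl⁻]/[HOCl] = 10^(pH − pKa) = 10^(7.89 − 7.43) = 2.884; fraction as HOCl = 1/(1 + 2.884) = 0.2575.
(b) Free chlorine required for 2.55 ppm HOCl: 2.55 / 0.2575 = 9.904 ppm.
(b) FC to add: 9.904 − 0.6 = 9.304 mg/L as Cl₂.
(b) Cl₂ equivalent: 9.304 mg/L × 772,000 L = 7183 g.
(b) Product at 77.0% available Cl: 7183 / 0.77 = 9328 g.

(a) 20.5 ppm; (b) 9.33 kg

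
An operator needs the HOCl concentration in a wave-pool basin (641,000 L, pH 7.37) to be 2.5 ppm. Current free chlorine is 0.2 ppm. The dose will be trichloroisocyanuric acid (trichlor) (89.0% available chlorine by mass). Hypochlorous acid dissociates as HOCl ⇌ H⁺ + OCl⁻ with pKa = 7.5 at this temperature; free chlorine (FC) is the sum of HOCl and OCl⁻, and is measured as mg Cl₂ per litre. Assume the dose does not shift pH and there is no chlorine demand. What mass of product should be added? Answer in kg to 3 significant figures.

[OCl⁻]/[HOCl] = 10^(pH − pKa) = 10^(7.37 − 7.5) = 0.7413; fraction as HOCl = 1/(1 + 0.7413) = 0.5743.
Free chlorine required for 2.5 ppm HOCl: 2.5 / 0.5743 = 4.353 ppm.
FC to add: 4.353 − 0.2 = 4.153 mg/L as Cl₂.
Cl₂ equivalent: 4.153 mg/L × 641,000 L = 2662 g.
Product at 89.0% available Cl: 2662 / 0.89 = 2991 g.

2.99 kg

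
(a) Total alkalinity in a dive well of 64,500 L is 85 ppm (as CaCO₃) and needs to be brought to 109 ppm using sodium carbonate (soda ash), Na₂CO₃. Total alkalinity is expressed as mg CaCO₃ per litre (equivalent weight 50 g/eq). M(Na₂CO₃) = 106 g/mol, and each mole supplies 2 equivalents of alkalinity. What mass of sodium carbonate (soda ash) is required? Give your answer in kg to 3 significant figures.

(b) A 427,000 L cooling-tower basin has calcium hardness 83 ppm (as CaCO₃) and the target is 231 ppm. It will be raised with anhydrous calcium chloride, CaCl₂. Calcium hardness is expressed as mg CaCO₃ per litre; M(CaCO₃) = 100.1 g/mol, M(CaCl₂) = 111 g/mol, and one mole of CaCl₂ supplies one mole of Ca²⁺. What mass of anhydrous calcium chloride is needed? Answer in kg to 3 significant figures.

(a) Alkalinity to add: (109 − 85) = 24 mg/L as CaCO₃ × 64,500 L = 1548 g as CaCO₃.
(a) Equivalents: 1548 g ÷ 50 g/eq = 30.96 eq.
(a) Each mole of Na₂CO₃ supplies 2 eq, so 30.96 / 2 = 15.48 mol.
(a) Mass: 15.48 mol × 106 g/mol = 1641 g.

(b) Hardness to add: (231 − 83) = 148 mg/L as CaCO₃ × 427,000 L = 63,200 g as CaCO₃.
(b) Moles of Ca²⁺ (1 mol Ca²⁺ ≡ 1 mol CaCO₃): 63,200 / 100.1 g/mol = 631.3 mol.
(b) Mass of CaCl₂: 631.3 × 111 = 70,080 g.

(a) 1.64 kg; (b) 70.1 kg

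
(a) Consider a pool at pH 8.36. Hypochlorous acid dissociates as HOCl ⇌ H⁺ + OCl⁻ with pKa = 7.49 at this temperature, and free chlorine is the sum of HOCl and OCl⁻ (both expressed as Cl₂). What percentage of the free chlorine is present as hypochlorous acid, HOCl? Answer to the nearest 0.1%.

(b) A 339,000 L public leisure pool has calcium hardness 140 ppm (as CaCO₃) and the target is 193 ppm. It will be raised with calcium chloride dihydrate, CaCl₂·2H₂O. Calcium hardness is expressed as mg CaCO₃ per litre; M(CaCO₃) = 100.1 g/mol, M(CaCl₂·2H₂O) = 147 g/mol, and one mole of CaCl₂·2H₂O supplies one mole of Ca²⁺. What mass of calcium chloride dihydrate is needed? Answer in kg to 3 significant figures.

(a) 11.9%; (b) 26.4 kg

(a) [OCl⁻]/[HOCl] = 10^(pH − pKa) = 10^(8.36 − 7.49) = 10^0.87 = 7.413.
(a) Fraction as HOCl = 1 / (1 + 7.413) = 0.1189.

(b) Hardness to add: (193 − 140) = 53 mg/L as CaCO₃ × 339,000 L = 17,970 g as CaCO₃.
(b) Moles of Ca²⁺ (1 mol Ca²⁺ ≡ 1 mol CaCO₃): 17,970 / 100.1 g/mol = 179.5 mol.
(b) Mass of CaCl₂·2H₂O: 179.5 × 147 = 26,390 g.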